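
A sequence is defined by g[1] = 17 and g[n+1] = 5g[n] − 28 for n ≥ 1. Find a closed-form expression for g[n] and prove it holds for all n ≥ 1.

Claim: g[n] = 2·5^n + 7.

Base case: g[1] = 17, and 2·5^1 + 7 = 10 + 7 = 17.
Assume g[r] = 2·5^r + 7 for some r ≥ 1.
Then g[r+1] = 5g[r] − 28 = 5·(2·5^r + 7) − 28 = 10·5^r + 35 − 28 = 2·5^{r+1} + 7.
Hence g[n] = 2·5^n + 7 for every n ≥ 1, by induction.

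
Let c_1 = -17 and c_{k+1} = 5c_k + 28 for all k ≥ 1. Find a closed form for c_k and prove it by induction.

Claim: c_k = -2·5^k − 7.

Base case: c_1 = -17, and -2·5^1 − 7 = -10 − 7 = -17.
Assume c_r = -2·5^r − 7 for some r ≥ 1.
Then c_{r+1} = 5c_r + 28 = 5·(-2·5^r − 7) + 28 = -10·5^r − 35 + 28 = -2·5^{r+1} − 7.
So the formula holds for r+1, and by induction c_k = -2·5^k − 7 for all k ≥ 1.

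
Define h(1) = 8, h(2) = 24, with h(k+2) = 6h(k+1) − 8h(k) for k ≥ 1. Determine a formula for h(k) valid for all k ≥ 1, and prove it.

Claim: h(k) = 4^k + 2·2^k.

Base cases: h(1) = 8 and 4^1 + 2·2^1 = 8; h(2) = 24 and 4^2 + 2·2^2 = 24.
Assume h(j) = 4^j + 2·2^j for all 1 ≤ j ≤ r, where r ≥ 2.
Then h(r+1) = 6h(r) − 8h(r−1) = 6·(4^r + 2·2^r) − 8·(4^{r−1} + 2·2^{r−1}) = (6·4 − 8)4^{r−1} + 2·(6·2 − 8)2^{r−1} = 16·4^{r−1} + 8·2^{r−1} = 4^{r+1} + 2·2^{r+1}.
By strong induction, h(k) = 4^k + 2·2^k for all k ≥ 1.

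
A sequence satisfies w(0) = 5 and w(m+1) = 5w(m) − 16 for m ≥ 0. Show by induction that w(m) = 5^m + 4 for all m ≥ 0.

Base case: w(0) = 5, and 5^0 + 4 = 1 + 4 = 5.
Assume w(k) = 5^k + 4 for some k ≥ 0.
Then w(k+1) = 5w(k) − 16 = 5·(5^k + 4) − 16 = 5^{k+1} + 20 − 16 = 5^{k+1} + 4.
So the formula holds for k+1, and by induction w(m) = 5^m + 4 for all m ≥ 0.

w(m) = 5^m + 4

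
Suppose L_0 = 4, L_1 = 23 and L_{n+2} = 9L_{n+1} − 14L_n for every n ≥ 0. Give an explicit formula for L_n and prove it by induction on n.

Claim: L_n = 3·7^n + 2^n.

Base cases: L_0 = 4 and 3·7^0 + 2^0 = 4; L_1 = 23 and 3·7^1 + 2^1 = 23.
Assume L_j = 3·7^j + 2^j for all 0 ≤ j ≤ r, where r ≥ 1.
Then L_{r+1} = 9L_r − 14L_{r−1} = 9·(3·7^r + 2^r) − 14·(3·7^{r−1} + 2^{r−1}) = 3·(9·7 − 14)7^{r−1} + (9·2 − 14)2^{r−1} = 147·7^{r−1} + 4·2^{r−1} = 3·7^{r+1} + 2^{r+1}.
Hence L_n = 3·7^n + 2^n for every n ≥ 0, by strong induction.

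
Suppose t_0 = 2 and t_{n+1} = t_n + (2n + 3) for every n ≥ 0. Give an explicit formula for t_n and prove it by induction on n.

Claim: t_n = n^2 + 2n + 2.

Base case: t_0 = 2, and 0^2 + 2·0 + 2 = 2.
Assume t_k = k^2 + 2k + 2.
Then t_{k+1} = t_k + (2k + 3) = (k^2 + 2k + 2) + (2k + 3) = k^2 + 4k + 5,
and (k+1)^2 + 2·(k+1) + 2 = k^2 + 4k + 5.
Hence t_n = n^2 + 2n + 2 for every n ≥ 0, by induction.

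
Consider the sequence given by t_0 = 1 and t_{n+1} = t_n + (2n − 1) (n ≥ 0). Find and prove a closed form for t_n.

Claim: t_n = n^2 − 2n + 1.

Base case: t_0 = 1, and 0^2 − 2·0 + 1 = 1.
Assume t_m = m^2 − 2m + 1.
Then t_{m+1} = t_m + (2m − 1) = (m^2 − 2m + 1) + (2m − 1) = m^2,
and (m+1)^2 − 2·(m+1) + 1 = m^2.
Hence t_n = n^2 − 2n + 1 for every n ≥ 0, by induction.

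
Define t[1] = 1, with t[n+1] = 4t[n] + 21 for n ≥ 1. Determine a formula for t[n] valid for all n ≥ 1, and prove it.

Claim: t[n] = 2·4^n − 7.

Base case: t[1] = 1, and 2·4^1 − 7 = 8 − 7 = 1.
Assume t[r] = 2·4^r − 7 for some r ≥ 1.
Then t[r+1] = 4t[r] + 21 = 4·(2·4^r − 7) + 21 = 8·4^r − 28 + 21 = 2·4^{r+1} − 7.
So the formula holds for r+1, and by induction t[n] = 2·4^n − 7 for all n ≥ 1.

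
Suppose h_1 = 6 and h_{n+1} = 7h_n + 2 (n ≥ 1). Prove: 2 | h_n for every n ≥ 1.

Base case: h_1 = 6 = 2·3, so 2 | h_1.
Assume 2 | h_k, so h_k = 2t for some integer t.
Then h_{k+1} = 7h_k + 2 = 7·(2t) + 2 = 2(7t + 1), so 2 | h_{k+1}.
By induction, 2 | h_n for all n ≥ 1.

2 | h_n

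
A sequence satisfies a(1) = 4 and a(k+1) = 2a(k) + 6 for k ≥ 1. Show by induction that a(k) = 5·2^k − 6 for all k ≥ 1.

Base case: a(1) = 4, and 5·2^1 − 6 = 10 − 6 = 4.
Assume a(j) = 5·2^j − 6 for some j ≥ 1.
Then a(j+1) = 2a(j) + 6 = 2·(5·2^j − 6) + 6 = 10·2^j − 12 + 6 = 5·2^{j+1} − 6.
This completes the inductive step, so a(k) = 5·2^k − 6 for all k ≥ 1.

a(k) = 5·2^k − 6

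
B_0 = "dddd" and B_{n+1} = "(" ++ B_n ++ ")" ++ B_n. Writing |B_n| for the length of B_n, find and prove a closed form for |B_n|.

Claim: |B_n| = 6·2^n − 2.

Base case: |B_0| = 4, and 6·2^0 − 2 = 4.
Assume |B_j| = 6·2^j − 2.
Then |B_{j+1}| = 1 + |B_j| + 1 + |B_j| = 2|B_j| + 2 = 2(6·2^j − 2) + 2 = 6·2^{j+1} − 4 + 2 = 6·2^{j+1} − 2.
By induction, |B_n| = 6·2^n − 2 for all n ≥ 0.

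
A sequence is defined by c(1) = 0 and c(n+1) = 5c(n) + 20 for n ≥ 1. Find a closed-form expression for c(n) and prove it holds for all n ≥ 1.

Claim: c(n) = 5^n − 5.

Base case: c(1) = 0, and 5^1 − 5 = 5 − 5 = 0.
Assume c(k) = 5^k − 5 for some k ≥ 1.
Then c(k+1) = 5c(k) + 20 = 5·(5^k − 5) + 20 = 5^{k+1} − 25 + 20 = 5^{k+1} − 5.
By induction, c(n) = 5^n − 5 for all n ≥ 1.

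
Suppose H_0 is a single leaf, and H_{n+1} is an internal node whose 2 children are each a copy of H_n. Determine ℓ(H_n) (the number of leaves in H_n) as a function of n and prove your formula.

Claim: ℓ(H_n) = 2^n.

Base case: ℓ(H_0) = 1, and 2^0 = 1.
Assume ℓ(H_m) = 2^m.
Then ℓ(H_{m+1}) = 2·ℓ(H_m) = 2·2^m = 2^{m+1}.
This completes the inductive step, so ℓ(H_n) = 2^n for all n ≥ 0.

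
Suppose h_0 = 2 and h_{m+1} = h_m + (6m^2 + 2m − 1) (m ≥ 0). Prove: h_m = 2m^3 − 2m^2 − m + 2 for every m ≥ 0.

Base case: h_0 = 2, and 2·0^3 − 2·0^2 − 0 + 2 = 2.
Assume h_j = 2j^3 − 2j^2 − j + 2.
Then h_{j+1} = h_j + (6j^2 + 2j − 1) = (2j^3 − 2j^2 − j + 2) + (6j^2 + 2j − 1) = 2j^3 + 4j^2 + j + 1,
and 2·(j+1)^3 − 2·(j+1)^2 − (j+1) + 2 = 2j^3 + 4j^2 + j + 1.
By induction, h_m = 2m^3 − 2m^2 − m + 2 for all m ≥ 0.

h_m = 2m^3 − 2m^2 − m + 2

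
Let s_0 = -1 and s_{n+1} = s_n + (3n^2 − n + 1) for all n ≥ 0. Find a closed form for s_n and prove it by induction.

Claim: s_n = n^3 − 2n^2 + 2n − 1.

Base case: s_0 = -1, and 0^3 − 2·0^2 + 2·0 − 1 = -1.
Assume s_m = m^3 − 2m^2 + 2m − 1.
Then s_{m+1} = s_m + (3m^2 − m + 1) = (m^3 − 2m^2 + 2m − 1) + (3m^2 − m + 1) = m^3 + m^2 + m,
and (m+1)^3 − 2·(m+1)^2 + 2·(m+1) − 1 = m^3 + m^2 + m.
Hence s_n = n^3 − 2n^2 + 2n − 1 for every n ≥ 0, by induction.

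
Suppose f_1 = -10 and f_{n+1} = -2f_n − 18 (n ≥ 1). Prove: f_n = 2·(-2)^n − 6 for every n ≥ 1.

Base case: f_1 = -10, and 2·(-2)^1 − 6 = -4 − 6 = -10.
Assume f_r = 2·(-2)^r − 6 for some r ≥ 1.
Then f_{r+1} = -2f_r − 18 = -2·(2·(-2)^r − 6) − 18 = -4·(-2)^r + 12 − 18 = 2·(-2)^{r+1} − 6.
So the formula holds for r+1, and by induction f_n = 2·(-2)^n − 6 for all n ≥ 1.

f_n = 2·(-2)^n − 6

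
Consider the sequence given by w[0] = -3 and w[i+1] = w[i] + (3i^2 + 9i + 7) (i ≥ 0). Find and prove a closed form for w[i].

Claim: w[i] = i^3 + 3i^2 + 3i − 3.

Base case: w[0] = -3, and 0^3 + 3·0^2 + 3·0 − 3 = -3.
Assume w[k] = k^3 + 3k^2 + 3k − 3.
Then w[k+1] = w[k] + (3k^2 + 9k + 7) = (k^3 + 3k^2 + 3k − 3) + (3k^2 + 9k + 7) = k^3 + 6k^2 + 12k + 4,
and (k+1)^3 + 3·(k+1)^2 + 3·(k+1) − 3 = k^3 + 6k^2 + 12k + 4.
Hence w[i] = i^3 + 3i^2 + 3i − 3 for every i ≥ 0, by induction.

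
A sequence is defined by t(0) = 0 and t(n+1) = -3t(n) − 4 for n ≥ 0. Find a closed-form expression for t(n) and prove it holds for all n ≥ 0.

Claim: t(n) = (-3)^n − 1.

Base case: t(0) = 0, and (-3)^0 − 1 = 1 − 1 = 0.
Assume t(k) = (-3)^k − 1 for some k ≥ 0.
Then t(k+1) = -3t(k) − 4 = -3·((-3)^k − 1) − 4 = -3·(-3)^k + 3 − 4 = (-3)^{k+1} − 1.
This completes the inductive step, so t(n) = (-3)^n − 1 for all n ≥ 0.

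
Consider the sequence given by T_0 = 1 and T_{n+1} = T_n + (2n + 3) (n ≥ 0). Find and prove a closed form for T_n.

Claim: T_n = n^2 + 2n + 1.

Base case: T_0 = 1, and 0^2 + 2·0 + 1 = 1.
Assume T_k = k^2 + 2k + 1.
Then T_{k+1} = T_k + (2k + 3) = (k^2 + 2k + 1) + (2k + 3) = k^2 + 4k + 4,
and (k+1)^2 + 2·(k+1) + 1 = k^2 + 4k + 4.
This completes the inductive step, so T_n = n^2 + 2n + 1 for all n ≥ 0.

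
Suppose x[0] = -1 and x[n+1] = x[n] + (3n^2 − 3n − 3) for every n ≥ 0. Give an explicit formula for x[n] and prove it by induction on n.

Claim: x[n] = n^3 − 3n^2 − n − 1.

Base case: x[0] = -1, and 0^3 − 3·0^2 − 0 − 1 = -1.
Assume x[m] = m^3 − 3m^2 − m − 1.
Then x[m+1] = x[m] + (3m^2 − 3m − 3) = (m^3 − 3m^2 − m − 1) + (3m^2 − 3m − 3) = m^3 − 4m − 4,
and (m+1)^3 − 3·(m+1)^2 − (m+1) − 1 = m^3 − 4m − 4.
Hence x[n] = n^3 − 3n^2 − n − 1 for every n ≥ 0, by induction.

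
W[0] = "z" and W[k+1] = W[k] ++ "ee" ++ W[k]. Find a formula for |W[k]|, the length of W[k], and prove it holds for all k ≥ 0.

Claim: |W[k]| = 3·2^k − 2.

Base case: |W[0]| = 1, and 3·2^0 − 2 = 1.
Assume |W[r]| = 3·2^r − 2.
Then |W[r+1]| = |W[r]| + 2 + |W[r]| = 2|W[r]| + 2 = 2(3·2^r − 2) + 2 = 3·2^{r+1} − 4 + 2 = 3·2^{r+1} − 2.
This completes the inductive step, so |W[k]| = 3·2^k − 2 for all k ≥ 0.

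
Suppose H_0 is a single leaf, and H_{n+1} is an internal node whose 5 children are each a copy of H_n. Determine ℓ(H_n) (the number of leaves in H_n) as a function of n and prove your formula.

Claim: ℓ(H_n) = 5^n.

Base case: ℓ(H_0) = 1, and 5^0 = 1.
Assume ℓ(H_r) = 5^r.
Then ℓ(H_{r+1}) = 5·ℓ(H_r) = 5·5^r = 5^{r+1}.
By induction, ℓ(H_n) = 5^n for all n ≥ 0.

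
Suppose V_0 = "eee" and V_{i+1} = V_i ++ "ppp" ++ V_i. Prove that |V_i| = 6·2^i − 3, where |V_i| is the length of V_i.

Base case: |V_0| = 3, and 6·2^0 − 3 = 3.
Assume |V_r| = 6·2^r − 3.
Then |V_{r+1}| = |V_r| + 3 + |V_r| = 2|V_r| + 3 = 2(6·2^r − 3) + 3 = 6·2^{r+1} − 6 + 3 = 6·2^{r+1} − 3.
By induction, |V_i| = 6·2^i − 3 for all i ≥ 0.

|V_i| = 6·2^i − 3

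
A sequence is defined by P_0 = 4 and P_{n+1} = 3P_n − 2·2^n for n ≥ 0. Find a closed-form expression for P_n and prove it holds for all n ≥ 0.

Claim: P_n = 2·3^n + 2·2^n.

Base case: P_0 = 4, and 2·3^0 + 2·2^0 = 2 + 2 = 4.
Assume P_m = 2·3^m + 2·2^m for some m ≥ 0.
Then P_{m+1} = 3P_m − 2·2^m = 3·(2·3^m + 2·2^m) − 2·2^m = 2·3^{m+1} + 6·2^m − 2·2^m = 2·3^{m+1} + 4·2^m = 2·3^{m+1} + 2·2^{m+1}.
By induction, P_n = 2·3^n + 2·2^n for all n ≥ 0.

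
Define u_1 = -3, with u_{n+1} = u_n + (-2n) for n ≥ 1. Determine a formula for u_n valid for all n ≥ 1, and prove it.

Claim: u_n = -n^2 + n − 3.

Base case: u_1 = -3, and -1^2 + 1 − 3 = -3.
Assume u_j = -j^2 + j − 3.
Then u_{j+1} = u_j + (-2j) = (-j^2 + j − 3) + (-2j) = -j^2 − j − 3,
and -(j+1)^2 + (j+1) − 3 = -j^2 − j − 3.
By induction, u_n = -n^2 + n − 3 for all n ≥ 1.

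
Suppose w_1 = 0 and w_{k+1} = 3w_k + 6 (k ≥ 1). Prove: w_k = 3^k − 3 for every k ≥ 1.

Base case: w_1 = 0, and 3^1 − 3 = 3 − 3 = 0.
Assume w_r = 3^r − 3 for some r ≥ 1.
Then w_{r+1} = 3w_r + 6 = 3·(3^r − 3) + 6 = 3^{r+1} − 9 + 6 = 3^{r+1} − 3.
By induction, w_k = 3^k − 3 for all k ≥ 1.

w_k = 3^k − 3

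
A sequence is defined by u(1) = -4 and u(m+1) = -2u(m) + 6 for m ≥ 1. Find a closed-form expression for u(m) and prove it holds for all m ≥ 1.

Claim: u(m) = 3·(-2)^m + 2.

Base case: u(1) = -4, and 3·(-2)^1 + 2 = -6 + 2 = -4.
Assume u(k) = 3·(-2)^k + 2 for some k ≥ 1.
Then u(k+1) = -2u(k) + 6 = -2·(3·(-2)^k + 2) + 6 = -6·(-2)^k − 4 + 6 = 3·(-2)^{k+1} + 2.
So the formula holds for k+1, and by induction u(m) = 3·(-2)^m + 2 for all m ≥ 1.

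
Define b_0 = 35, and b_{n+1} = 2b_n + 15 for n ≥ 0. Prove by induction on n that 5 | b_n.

Base case: b_0 = 35 = 5·7, so 5 | b_0.
Assume 5 | b_k, so b_k = 5t for some integer t.
Then b_{k+1} = 2b_k + 15 = 2·(5t) + 15 = 5(2t + 3), so 5 | b_{k+1}.
This completes the inductive step, so 5 | b_n for all n ≥ 0.

5 | b_n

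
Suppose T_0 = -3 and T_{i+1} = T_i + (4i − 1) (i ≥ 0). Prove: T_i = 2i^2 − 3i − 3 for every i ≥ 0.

Base case: T_0 = -3, and 2·0^2 − 3·0 − 3 = -3.
Assume T_k = 2k^2 − 3k − 3.
Then T_{k+1} = T_k + (4k − 1) = (2k^2 − 3k − 3) + (4k − 1) = 2k^2 + k − 4,
and 2·(k+1)^2 − 3·(k+1) − 3 = 2k^2 + k − 4.
This completes the inductive step, so T_i = 2i^2 − 3i − 3 for all i ≥ 0.

T_i = 2i^2 − 3i − 3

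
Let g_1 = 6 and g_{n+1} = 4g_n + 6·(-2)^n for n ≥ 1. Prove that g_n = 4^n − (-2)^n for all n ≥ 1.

Base case: g_1 = 6, and 4^1 − (-2)^1 = 4 + 2 = 6.
Assume g_m = 4^m − (-2)^m for some m ≥ 1.
Then g_{m+1} = 4g_m + 6·(-2)^m = 4·(4^m − (-2)^m) + 6·(-2)^m = 4^{m+1} − 4·(-2)^m + 6·(-2)^m = 4^{m+1} + 2·(-2)^m = 4^{m+1} − (-2)^{m+1}.
Hence g_n = 4^n − (-2)^n for every n ≥ 1, by induction.

g_n = 4^n − (-2)^n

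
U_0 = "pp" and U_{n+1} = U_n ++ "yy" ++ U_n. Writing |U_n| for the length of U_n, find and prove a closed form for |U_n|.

Claim: |U_n| = 2^{n+2} − 2.

Base case: |U_0| = 2, and 2^{0+2} − 2 = 2.
Assume |U_r| = 2^{r+2} − 2.
Then |U_{r+1}| = |U_r| + 2 + |U_r| = 2|U_r| + 2 = 2(2^{r+2} − 2) + 2 = 2^{r+3} − 4 + 2 = 2^{r+3} − 2.
This completes the inductive step, so |U_n| = 2^{n+2} − 2 for all n ≥ 0.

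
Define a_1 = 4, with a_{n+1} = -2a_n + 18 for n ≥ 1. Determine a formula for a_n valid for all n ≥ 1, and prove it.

Claim: a_n = (-2)^n + 6.

Base case: a_1 = 4, and (-2)^1 + 6 = -2 + 6 = 4.
Assume a_m = (-2)^m + 6 for some m ≥ 1.
Then a_{m+1} = -2a_m + 18 = -2·((-2)^m + 6) + 18 = -2·(-2)^m − 12 + 18 = (-2)^{m+1} + 6.
Hence a_n = (-2)^n + 6 for every n ≥ 1, by induction.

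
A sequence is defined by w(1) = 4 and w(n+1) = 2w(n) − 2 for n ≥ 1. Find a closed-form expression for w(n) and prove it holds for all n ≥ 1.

Claim: w(n) = 2^n + 2.

Base case: w(1) = 4, and 2^1 + 2 = 2 + 2 = 4.
Assume w(j) = 2^j + 2 for some j ≥ 1.
Then w(j+1) = 2w(j) − 2 = 2·(2^j + 2) − 2 = 2^{j+1} + 4 − 2 = 2^{j+1} + 2.
By induction, w(n) = 2^n + 2 for all n ≥ 1.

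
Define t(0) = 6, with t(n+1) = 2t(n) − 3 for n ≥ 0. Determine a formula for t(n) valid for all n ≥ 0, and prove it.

Claim: t(n) = 3·2^n + 3.

Base case: t(0) = 6, and 3·2^0 + 3 = 3 + 3 = 6.
Assume t(j) = 3·2^j + 3 for some j ≥ 0.
Then t(j+1) = 2t(j) − 3 = 2·(3·2^j + 3) − 3 = 6·2^j + 6 − 3 = 3·2^{j+1} + 3.
This completes the inductive step, so t(n) = 3·2^n + 3 for all n ≥ 0.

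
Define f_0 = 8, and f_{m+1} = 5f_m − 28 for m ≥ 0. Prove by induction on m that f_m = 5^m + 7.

Base case: f_0 = 8, and 5^0 + 7 = 1 + 7 = 8.
Assume f_r = 5^r + 7 for some r ≥ 0.
Then f_{r+1} = 5f_r − 28 = 5·(5^r + 7) − 28 = 5^{r+1} + 35 − 28 = 5^{r+1} + 7.
So the formula holds for r+1, and by induction f_m = 5^m + 7 for all m ≥ 0.

f_m = 5^m + 7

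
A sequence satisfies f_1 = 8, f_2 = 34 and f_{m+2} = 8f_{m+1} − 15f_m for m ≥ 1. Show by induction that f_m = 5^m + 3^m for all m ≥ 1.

Base cases: f_1 = 8 and 5^1 + 3^1 = 8; f_2 = 34 and 5^2 + 3^2 = 34.
Assume f_j = 5^j + 3^j for all 1 ≤ j ≤ k, where k ≥ 2.
Then f_{k+1} = 8f_k − 15f_{k−1} = 8·(5^k + 3^k) − 15·(5^{k−1} + 3^{k−1}) = (8·5 − 15)5^{k−1} + (8·3 − 15)3^{k−1} = 25·5^{k−1} + 9·3^{k−1} = 5^{k+1} + 3^{k+1}.
By strong induction, f_m = 5^m + 3^m for all m ≥ 1.

f_m = 5^m + 3^m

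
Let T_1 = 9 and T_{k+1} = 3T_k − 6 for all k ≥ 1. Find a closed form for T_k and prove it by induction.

Claim: T_k = 2·3^k + 3.

Base case: T_1 = 9, and 2·3^1 + 3 = 6 + 3 = 9.
Assume T_m = 2·3^m + 3 for some m ≥ 1.
Then T_{m+1} = 3T_m − 6 = 3·(2·3^m + 3) − 6 = 6·3^m + 9 − 6 = 2·3^{m+1} + 3.
This completes the inductive step, so T_k = 2·3^k + 3 for all k ≥ 1.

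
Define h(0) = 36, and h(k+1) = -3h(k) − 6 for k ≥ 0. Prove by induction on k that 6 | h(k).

Base case: h(0) = 36 = 6·6, so 6 | h(0).
Assume 6 | h(j), so h(j) = 6t for some integer t.
Then h(j+1) = -3h(j) − 6 = -3·(6t) − 6 = 6(-3t − 1), so 6 | h(j+1).
This completes the inductive step, so 6 | h(k) for all k ≥ 0.

6 | h(k)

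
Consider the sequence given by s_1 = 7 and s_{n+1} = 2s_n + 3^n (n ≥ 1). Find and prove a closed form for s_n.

Claim: s_n = 2·2^n + 3^n.

Base case: s_1 = 7, and 2·2^1 + 3^1 = 4 + 3 = 7.
Assume s_j = 2·2^j + 3^j for some j ≥ 1.
Then s_{j+1} = 2s_j + 3^j = 2·(2·2^j + 3^j) + 3^j = 2·2^{j+1} + 2·3^j + 3^j = 2·2^{j+1} + 3·3^j = 2·2^{j+1} + 3^{j+1}.
Hence s_n = 2·2^n + 3^n for every n ≥ 1, by induction.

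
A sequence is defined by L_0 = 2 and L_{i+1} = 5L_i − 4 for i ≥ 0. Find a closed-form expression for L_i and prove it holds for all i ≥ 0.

Claim: L_i = 5^i + 1.

Base case: L_0 = 2, and 5^0 + 1 = 1 + 1 = 2.
Assume L_r = 5^r + 1 for some r ≥ 0.
Then L_{r+1} = 5L_r − 4 = 5·(5^r + 1) − 4 = 5^{r+1} + 5 − 4 = 5^{r+1} + 1.
So the formula holds for r+1, and by induction L_i = 5^i + 1 for all i ≥ 0.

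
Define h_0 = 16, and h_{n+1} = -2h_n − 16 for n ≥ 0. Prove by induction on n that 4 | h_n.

Base case: h_0 = 16 = 4·4, so 4 | h_0.
Assume 4 | h_j, so h_j = 4t for some integer t.
Then h_{j+1} = -2h_j − 16 = -2·(4t) − 16 = 4(-2t − 4), so 4 | h_{j+1}.
Hence 4 | h_n for every n ≥ 0, by induction.

4 | h_n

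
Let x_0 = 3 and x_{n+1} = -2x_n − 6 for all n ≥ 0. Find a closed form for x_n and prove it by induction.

Claim: x_n = 5·(-2)^n − 2.

Base case: x_0 = 3, and 5·(-2)^0 − 2 = 5 − 2 = 3.
Assume x_m = 5·(-2)^m − 2 for some m ≥ 0.
Then x_{m+1} = -2x_m − 6 = -2·(5·(-2)^m − 2) − 6 = -10·(-2)^m + 4 − 6 = 5·(-2)^{m+1} − 2.
By induction, x_n = 5·(-2)^n − 2 for all n ≥ 0.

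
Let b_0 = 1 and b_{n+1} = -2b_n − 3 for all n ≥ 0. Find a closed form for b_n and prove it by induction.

Claim: b_n = 2·(-2)^n − 1.

Base case: b_0 = 1, and 2·(-2)^0 − 1 = 2 − 1 = 1.
Assume b_k = 2·(-2)^k − 1 for some k ≥ 0.
Then b_{k+1} = -2b_k − 3 = -2·(2·(-2)^k − 1) − 3 = -4·(-2)^k + 2 − 3 = 2·(-2)^{k+1} − 1.
By induction, b_n = 2·(-2)^n − 1 for all n ≥ 0.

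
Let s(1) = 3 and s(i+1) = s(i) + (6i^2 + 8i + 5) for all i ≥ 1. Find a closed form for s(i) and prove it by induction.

Claim: s(i) = 2i^3 + i^2 + 2i − 2.

Base case: s(1) = 3, and 2·1^3 + 1^2 + 2·1 − 2 = 3.
Assume s(r) = 2r^3 + r^2 + 2r − 2.
Then s(r+1) = s(r) + (6r^2 + 8r + 5) = (2r^3 + r^2 + 2r − 2) + (6r^2 + 8r + 5) = 2r^3 + 7r^2 + 10r + 3,
and 2·(r+1)^3 + (r+1)^2 + 2·(r+1) − 2 = 2r^3 + 7r^2 + 10r + 3.
Hence s(i) = 2i^3 + i^2 + 2i − 2 for every i ≥ 1, by induction.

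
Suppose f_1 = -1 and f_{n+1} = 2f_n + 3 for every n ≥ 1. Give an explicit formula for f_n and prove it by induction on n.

Claim: f_n = 2^n − 3.

Base case: f_1 = -1, and 2^1 − 3 = 2 − 3 = -1.
Assume f_m = 2^m − 3 for some m ≥ 1.
Then f_{m+1} = 2f_m + 3 = 2·(2^m − 3) + 3 = 2^{m+1} − 6 + 3 = 2^{m+1} − 3.
By induction, f_n = 2^n − 3 for all n ≥ 1.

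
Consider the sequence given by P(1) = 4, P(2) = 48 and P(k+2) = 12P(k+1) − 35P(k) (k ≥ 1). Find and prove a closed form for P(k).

Claim: P(k) = 2·7^k − 2·5^k.

Base cases: P(1) = 4 and 2·7^1 − 2·5^1 = 4; P(2) = 48 and 2·7^2 − 2·5^2 = 48.
Assume P(j) = 2·7^j − 2·5^j for all 1 ≤ j ≤ m, where m ≥ 2.
Then P(m+1) = 12P(m) − 35P(m−1) = 12·(2·7^m − 2·5^m) − 35·(2·7^{m−1} − 2·5^{m−1}) = 2·(12·7 − 35)7^{m−1} − 2·(12·5 − 35)5^{m−1} = 98·7^{m−1} − 50·5^{m−1} = 2·7^{m+1} − 2·5^{m+1}.
So the formula holds for m+1, and by strong induction P(k) = 2·7^k − 2·5^k for all k ≥ 1.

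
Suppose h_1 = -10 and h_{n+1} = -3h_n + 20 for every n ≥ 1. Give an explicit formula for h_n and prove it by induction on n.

Claim: h_n = 5·(-3)^n + 5.

Base case: h_1 = -10, and 5·(-3)^1 + 5 = -15 + 5 = -10.
Assume h_j = 5·(-3)^j + 5 for some j ≥ 1.
Then h_{j+1} = -3h_j + 20 = -3·(5·(-3)^j + 5) + 20 = -15·(-3)^j − 15 + 20 = 5·(-3)^{j+1} + 5.
This completes the inductive step, so h_n = 5·(-3)^n + 5 for all n ≥ 1.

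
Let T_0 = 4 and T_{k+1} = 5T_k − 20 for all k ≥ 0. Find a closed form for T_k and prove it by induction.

Claim: T_k = -5^k + 5.

Base case: T_0 = 4, and -5^0 + 5 = -1 + 5 = 4.
Assume T_m = -5^m + 5 for some m ≥ 0.
Then T_{m+1} = 5T_m − 20 = 5·(-5^m + 5) − 20 = -5^{m+1} + 25 − 20 = -5^{m+1} + 5.
This completes the inductive step, so T_k = -5^k + 5 for all k ≥ 0.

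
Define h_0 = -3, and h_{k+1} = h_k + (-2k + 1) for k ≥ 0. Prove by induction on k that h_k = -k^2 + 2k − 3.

Base case: h_0 = -3, and -0^2 + 2·0 − 3 = -3.
Assume h_m = -m^2 + 2m − 3.
Then h_{m+1} = h_m + (-2m + 1) = (-m^2 + 2m − 3) + (-2m + 1) = -m^2 − 2,
and -(m+1)^2 + 2·(m+1) − 3 = -m^2 − 2.
This completes the inductive step, so h_k = -k^2 + 2k − 3 for all k ≥ 0.

h_k = -k^2 + 2k − 3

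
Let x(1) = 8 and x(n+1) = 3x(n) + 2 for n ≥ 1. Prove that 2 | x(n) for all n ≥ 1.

Base case: x(1) = 8 = 2·4, so 2 | x(1).
Assume 2 | x(j), so x(j) = 2t for some integer t.
Then x(j+1) = 3x(j) + 2 = 3·(2t) + 2 = 2(3t + 1), so 2 | x(j+1).
By induction, 2 | x(n) for all n ≥ 1.

2 | x(n)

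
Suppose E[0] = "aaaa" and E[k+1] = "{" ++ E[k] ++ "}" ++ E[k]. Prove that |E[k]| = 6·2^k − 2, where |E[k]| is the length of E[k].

Base case: |E[0]| = 4, and 6·2^0 − 2 = 4.
Assume |E[m]| = 6·2^m − 2.
Then |E[m+1]| = 1 + |E[m]| + 1 + |E[m]| = 2|E[m]| + 2 = 2(6·2^m − 2) + 2 = 6·2^{m+1} − 4 + 2 = 6·2^{m+1} − 2.
By induction, |E[k]| = 6·2^k − 2 for all k ≥ 0.

|E[k]| = 6·2^k − 2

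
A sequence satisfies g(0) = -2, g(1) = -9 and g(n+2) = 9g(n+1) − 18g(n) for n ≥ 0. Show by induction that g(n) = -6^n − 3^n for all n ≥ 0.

Base cases: g(0) = -2 and -6^0 − 3^0 = -2; g(1) = -9 and -6^1 − 3^1 = -9.
Assume g(j) = -6^j − 3^j for all 0 ≤ j ≤ r, where r ≥ 1.
Then g(r+1) = 9g(r) − 18g(r−1) = 9·(-6^r − 3^r) − 18·(-6^{r−1} − 3^{r−1}) = -(9·6 − 18)6^{r−1} − (9·3 − 18)3^{r−1} = -36·6^{r−1} − 9·3^{r−1} = -6^{r+1} − 3^{r+1}.
This completes the inductive step, so g(n) = -6^n − 3^n for all n ≥ 0.

g(n) = -6^n − 3^n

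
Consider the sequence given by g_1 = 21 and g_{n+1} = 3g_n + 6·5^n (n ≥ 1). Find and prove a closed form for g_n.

Claim: g_n = 2·3^n + 3·5^n.

Base case: g_1 = 21, and 2·3^1 + 3·5^1 = 6 + 15 = 21.
Assume g_m = 2·3^m + 3·5^m for some m ≥ 1.
Then g_{m+1} = 3g_m + 6·5^m = 3·(2·3^m + 3·5^m) + 6·5^m = 2·3^{m+1} + 9·5^m + 6·5^m = 2·3^{m+1} + 15·5^m = 2·3^{m+1} + 3·5^{m+1}.
So the formula holds for m+1, and by induction g_n = 2·3^n + 3·5^n for all n ≥ 1.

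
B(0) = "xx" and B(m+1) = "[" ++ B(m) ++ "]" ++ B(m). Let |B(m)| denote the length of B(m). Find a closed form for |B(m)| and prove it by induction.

Claim: |B(m)| = 2^{m+2} − 2.

Base case: |B(0)| = 2, and 2^{0+2} − 2 = 2.
Assume |B(r)| = 2^{r+2} − 2.
Then |B(r+1)| = 1 + |B(r)| + 1 + |B(r)| = 2|B(r)| + 2 = 2(2^{r+2} − 2) + 2 = 2^{r+3} − 4 + 2 = 2^{r+3} − 2.
This completes the inductive step, so |B(m)| = 2^{m+2} − 2 for all m ≥ 0.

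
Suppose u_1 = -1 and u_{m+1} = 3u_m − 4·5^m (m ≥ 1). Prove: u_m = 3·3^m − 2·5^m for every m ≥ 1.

Base case: u_1 = -1, and 3·3^1 − 2·5^1 = 9 − 10 = -1.
Assume u_k = 3·3^k − 2·5^k for some k ≥ 1.
Then u_{k+1} = 3u_k − 4·5^k = 3·(3·3^k − 2·5^k) − 4·5^k = 3·3^{k+1} − 6·5^k − 4·5^k = 3·3^{k+1} − 10·5^k = 3·3^{k+1} − 2·5^{k+1}.
So the formula holds for k+1, and by induction u_m = 3·3^m − 2·5^m for all m ≥ 1.

u_m = 3·3^m − 2·5^m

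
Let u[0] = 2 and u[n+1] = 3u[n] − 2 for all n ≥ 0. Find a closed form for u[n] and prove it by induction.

Claim: u[n] = 3^n + 1.

Base case: u[0] = 2, and 3^0 + 1 = 1 + 1 = 2.
Assume u[m] = 3^m + 1 for some m ≥ 0.
Then u[m+1] = 3u[m] − 2 = 3·(3^m + 1) − 2 = 3^{m+1} + 3 − 2 = 3^{m+1} + 1.
This completes the inductive step, so u[n] = 3^n + 1 for all n ≥ 0.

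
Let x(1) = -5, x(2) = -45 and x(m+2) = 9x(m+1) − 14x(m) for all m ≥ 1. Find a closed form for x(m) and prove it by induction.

Claim: x(m) = -7^m + 2^m.

Base cases: x(1) = -5 and -7^1 + 2^1 = -5; x(2) = -45 and -7^2 + 2^2 = -45.
Assume x(i) = -7^i + 2^i for all 1 ≤ i ≤ j, where j ≥ 2.
Then x(j+1) = 9x(j) − 14x(j−1) = 9·(-7^j + 2^j) − 14·(-7^{j−1} + 2^{j−1}) = -(9·7 − 14)7^{j−1} + (9·2 − 14)2^{j−1} = -49·7^{j−1} + 4·2^{j−1} = -7^{j+1} + 2^{j+1}.
By strong induction, x(m) = -7^m + 2^m for all m ≥ 1.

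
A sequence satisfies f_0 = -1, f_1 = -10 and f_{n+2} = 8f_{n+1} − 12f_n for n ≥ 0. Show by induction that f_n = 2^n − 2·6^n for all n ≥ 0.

Base cases: f_0 = -1 and 2^0 − 2·6^0 = -1; f_1 = -10 and 2^1 − 2·6^1 = -10.
Assume f_j = 2^j − 2·6^j for all 0 ≤ j ≤ m, where m ≥ 1.
Then f_{m+1} = 8f_m − 12f_{m−1} = 8·(2^m − 2·6^m) − 12·(2^{m−1} − 2·6^{m−1}) = (8·2 − 12)2^{m−1} − 2·(8·6 − 12)6^{m−1} = 4·2^{m−1} − 72·6^{m−1} = 2^{m+1} − 2·6^{m+1}.
So the formula holds for m+1, and by strong induction f_n = 2^n − 2·6^n for all n ≥ 0.

f_n = 2^n − 2·6^n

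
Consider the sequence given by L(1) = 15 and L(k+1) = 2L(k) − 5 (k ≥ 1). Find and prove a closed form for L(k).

Claim: L(k) = 5·2^k + 5.

Base case: L(1) = 15, and 5·2^1 + 5 = 10 + 5 = 15.
Assume L(r) = 5·2^r + 5 for some r ≥ 1.
Then L(r+1) = 2L(r) − 5 = 2·(5·2^r + 5) − 5 = 10·2^r + 10 − 5 = 5·2^{r+1} + 5.
This completes the inductive step, so L(k) = 5·2^k + 5 for all k ≥ 1.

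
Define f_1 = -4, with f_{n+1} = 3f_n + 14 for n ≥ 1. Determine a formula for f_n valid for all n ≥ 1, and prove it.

Claim: f_n = 3^n − 7.

Base case: f_1 = -4, and 3^1 − 7 = 3 − 7 = -4.
Assume f_m = 3^m − 7 for some m ≥ 1.
Then f_{m+1} = 3f_m + 14 = 3·(3^m − 7) + 14 = 3^{m+1} − 21 + 14 = 3^{m+1} − 7.
By induction, f_n = 3^n − 7 for all n ≥ 1.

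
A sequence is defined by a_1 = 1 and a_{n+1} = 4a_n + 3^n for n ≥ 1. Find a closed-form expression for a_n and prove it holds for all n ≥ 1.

Claim: a_n = 4^n − 3^n.

Base case: a_1 = 1, and 4^1 − 3^1 = 4 − 3 = 1.
Assume a_r = 4^r − 3^r for some r ≥ 1.
Then a_{r+1} = 4a_r + 3^r = 4·(4^r − 3^r) + 3^r = 4^{r+1} − 4·3^r + 3^r = 4^{r+1} − 3·3^r = 4^{r+1} − 3^{r+1}.
Hence a_n = 4^n − 3^n for every n ≥ 1, by induction.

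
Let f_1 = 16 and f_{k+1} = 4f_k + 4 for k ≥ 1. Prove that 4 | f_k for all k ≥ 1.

Base case: f_1 = 16 = 4·4, so 4 | f_1.
Assume 4 | f_r, so f_r = 4t for some integer t.
Then f_{r+1} = 4f_r + 4 = 4·(4t) + 4 = 4(4t + 1), so 4 | f_{r+1}.
So the property holds for r+1, and by induction 4 | f_k for all k ≥ 1.

4 | f_k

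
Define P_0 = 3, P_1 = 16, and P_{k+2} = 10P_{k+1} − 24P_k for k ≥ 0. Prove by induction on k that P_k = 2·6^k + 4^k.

Base cases: P_0 = 3 and 2·6^0 + 4^0 = 3; P_1 = 16 and 2·6^1 + 4^1 = 16.
Assume P_j = 2·6^j + 4^j for all 0 ≤ j ≤ m, where m ≥ 1.
Then P_{m+1} = 10P_m − 24P_{m−1} = 10·(2·6^m + 4^m) − 24·(2·6^{m−1} + 4^{m−1}) = 2·(10·6 − 24)6^{m−1} + (10·4 − 24)4^{m−1} = 72·6^{m−1} + 16·4^{m−1} = 2·6^{m+1} + 4^{m+1}.
This completes the inductive step, so P_k = 2·6^k + 4^k for all k ≥ 0.

P_k = 2·6^k + 4^k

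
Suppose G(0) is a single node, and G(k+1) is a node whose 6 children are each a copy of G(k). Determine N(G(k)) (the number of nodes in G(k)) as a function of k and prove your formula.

Claim: N(G(k)) = (6^{k+1} − 1)/5.

Base case: N(G(0)) = 1, and (6^{0+1} − 1)/5 = 1.
Assume N(G(m)) = (6^{m+1} − 1)/5.
Then N(G(m+1)) = 1 + 6N(G(m)) = 1 + 6·(6^{m+1} − 1)/5 = 1 + (6^{m+2} − 6)/5 = (5 + 6^{m+2} − 6)/5 = (6^{m+2} − 1)/5.
By induction, N(G(k)) = (6^{k+1} − 1)/5 for all k ≥ 0.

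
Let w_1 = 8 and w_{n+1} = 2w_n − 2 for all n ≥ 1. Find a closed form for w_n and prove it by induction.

Claim: w_n = 3·2^n + 2.

Base case: w_1 = 8, and 3·2^1 + 2 = 6 + 2 = 8.
Assume w_m = 3·2^m + 2 for some m ≥ 1.
Then w_{m+1} = 2w_m − 2 = 2·(3·2^m + 2) − 2 = 6·2^m + 4 − 2 = 3·2^{m+1} + 2.
Hence w_n = 3·2^n + 2 for every n ≥ 1, by induction.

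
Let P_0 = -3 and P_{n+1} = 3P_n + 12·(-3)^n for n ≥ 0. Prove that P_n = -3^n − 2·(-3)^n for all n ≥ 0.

Base case: P_0 = -3, and -3^0 − 2·(-3)^0 = -1 − 2 = -3.
Assume P_j = -3^j − 2·(-3)^j for some j ≥ 0.
Then P_{j+1} = 3P_j + 12·(-3)^j = 3·(-3^j − 2·(-3)^j) + 12·(-3)^j = -3^{j+1} − 6·(-3)^j + 12·(-3)^j = -3^{j+1} + 6·(-3)^j = -3^{j+1} − 2·(-3)^{j+1}.
This completes the inductive step, so P_n = -3^n − 2·(-3)^n for all n ≥ 0.

P_n = -3^n − 2·(-3)^n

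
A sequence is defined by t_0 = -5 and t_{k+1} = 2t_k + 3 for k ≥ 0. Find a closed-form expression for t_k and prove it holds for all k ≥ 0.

Claim: t_k = -2^{k+1} − 3.

Base case: t_0 = -5, and -2^{0+1} − 3 = -2 − 3 = -5.
Assume t_j = -2^{j+1} − 3 for some j ≥ 0.
Then t_{j+1} = 2t_j + 3 = 2·(-2^{j+1} − 3) + 3 = -2^{j+2} − 6 + 3 = -2^{j+2} − 3.
So the formula holds for j+1, and by induction t_k = -2^{k+1} − 3 for all k ≥ 0.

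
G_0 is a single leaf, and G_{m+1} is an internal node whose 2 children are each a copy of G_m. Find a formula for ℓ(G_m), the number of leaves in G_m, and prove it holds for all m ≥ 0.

Claim: ℓ(G_m) = 2^m.

Base case: ℓ(G_0) = 1, and 2^0 = 1.
Assume ℓ(G_k) = 2^k.
Then ℓ(G_{k+1}) = 2·ℓ(G_k) = 2·2^k = 2^{k+1}.
This completes the inductive step, so ℓ(G_m) = 2^m for all m ≥ 0.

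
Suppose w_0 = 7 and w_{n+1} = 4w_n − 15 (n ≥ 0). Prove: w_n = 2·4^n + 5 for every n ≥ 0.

Base case: w_0 = 7, and 2·4^0 + 5 = 2 + 5 = 7.
Assume w_m = 2·4^m + 5 for some m ≥ 0.
Then w_{m+1} = 4w_m − 15 = 4·(2·4^m + 5) − 15 = 8·4^m + 20 − 15 = 2·4^{m+1} + 5.
This completes the inductive step, so w_n = 2·4^n + 5 for all n ≥ 0.

w_n = 2·4^n + 5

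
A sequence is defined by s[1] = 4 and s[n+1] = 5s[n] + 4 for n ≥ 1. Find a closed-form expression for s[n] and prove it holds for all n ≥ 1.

Claim: s[n] = 5^n − 1.

Base case: s[1] = 4, and 5^1 − 1 = 5 − 1 = 4.
Assume s[j] = 5^j − 1 for some j ≥ 1.
Then s[j+1] = 5s[j] + 4 = 5·(5^j − 1) + 4 = 5^{j+1} − 5 + 4 = 5^{j+1} − 1.
This completes the inductive step, so s[n] = 5^n − 1 for all n ≥ 1.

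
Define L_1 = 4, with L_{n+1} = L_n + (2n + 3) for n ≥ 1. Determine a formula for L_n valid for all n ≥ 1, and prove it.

Claim: L_n = n^2 + 2n + 1.

Base case: L_1 = 4, and 1^2 + 2·1 + 1 = 4.
Assume L_j = j^2 + 2j + 1.
Then L_{j+1} = L_j + (2j + 3) = (j^2 + 2j + 1) + (2j + 3) = j^2 + 4j + 4,
and (j+1)^2 + 2·(j+1) + 1 = j^2 + 4j + 4.
This completes the inductive step, so L_n = n^2 + 2n + 1 for all n ≥ 1.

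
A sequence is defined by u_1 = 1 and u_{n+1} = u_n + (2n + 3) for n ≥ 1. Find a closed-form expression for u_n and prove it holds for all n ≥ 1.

Claim: u_n = n^2 + 2n − 2.

Base case: u_1 = 1, and 1^2 + 2·1 − 2 = 1.
Assume u_k = k^2 + 2k − 2.
Then u_{k+1} = u_k + (2k + 3) = (k^2 + 2k − 2) + (2k + 3) = k^2 + 4k + 1,
and (k+1)^2 + 2·(k+1) − 2 = k^2 + 4k + 1.
By induction, u_n = n^2 + 2n − 2 for all n ≥ 1.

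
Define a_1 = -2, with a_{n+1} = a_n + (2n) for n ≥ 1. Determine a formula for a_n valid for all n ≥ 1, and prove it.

Claim: a_n = n^2 − n − 2.

Base case: a_1 = -2, and 1^2 − 1 − 2 = -2.
Assume a_r = r^2 − r − 2.
Then a_{r+1} = a_r + (2r) = (r^2 − r − 2) + (2r) = r^2 + r − 2,
and (r+1)^2 − (r+1) − 2 = r^2 + r − 2.
This completes the inductive step, so a_n = n^2 − n − 2 for all n ≥ 1.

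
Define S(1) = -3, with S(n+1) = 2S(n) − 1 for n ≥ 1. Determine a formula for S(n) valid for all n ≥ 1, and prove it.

Claim: S(n) = -2^{n+1} + 1.

Base case: S(1) = -3, and -2^{1+1} + 1 = -4 + 1 = -3.
Assume S(j) = -2^{j+1} + 1 for some j ≥ 1.
Then S(j+1) = 2S(j) − 1 = 2·(-2^{j+1} + 1) − 1 = -2^{j+2} + 2 − 1 = -2^{j+2} + 1.
So the formula holds for j+1, and by induction S(n) = -2^{n+1} + 1 for all n ≥ 1.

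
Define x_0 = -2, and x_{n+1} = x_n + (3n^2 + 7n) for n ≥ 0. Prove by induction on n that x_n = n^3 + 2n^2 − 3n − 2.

Base case: x_0 = -2, and 0^3 + 2·0^2 − 3·0 − 2 = -2.
Assume x_k = k^3 + 2k^2 − 3k − 2.
Then x_{k+1} = x_k + (3k^2 + 7k) = (k^3 + 2k^2 − 3k − 2) + (3k^2 + 7k) = k^3 + 5k^2 + 4k − 2,
and (k+1)^3 + 2·(k+1)^2 − 3·(k+1) − 2 = k^3 + 5k^2 + 4k − 2.
By induction, x_n = n^3 + 2n^2 − 3n − 2 for all n ≥ 0.

x_n = n^3 + 2n^2 − 3n − 2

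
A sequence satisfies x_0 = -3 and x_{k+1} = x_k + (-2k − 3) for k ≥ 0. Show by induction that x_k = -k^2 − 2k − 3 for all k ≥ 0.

Base case: x_0 = -3, and -0^2 − 2·0 − 3 = -3.
Assume x_r = -r^2 − 2r − 3.
Then x_{r+1} = x_r + (-2r − 3) = (-r^2 − 2r − 3) + (-2r − 3) = -r^2 − 4r − 6,
and -(r+1)^2 − 2·(r+1) − 3 = -r^2 − 4r − 6.
Hence x_k = -k^2 − 2k − 3 for every k ≥ 0, by induction.

x_k = -k^2 − 2k − 3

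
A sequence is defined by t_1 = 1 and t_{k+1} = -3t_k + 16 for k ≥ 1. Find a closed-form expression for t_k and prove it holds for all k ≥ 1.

Claim: t_k = (-3)^k + 4.

Base case: t_1 = 1, and (-3)^1 + 4 = -3 + 4 = 1.
Assume t_m = (-3)^m + 4 for some m ≥ 1.
Then t_{m+1} = -3t_m + 16 = -3·((-3)^m + 4) + 16 = -3·(-3)^m − 12 + 16 = (-3)^{m+1} + 4.
This completes the inductive step, so t_k = (-3)^k + 4 for all k ≥ 1.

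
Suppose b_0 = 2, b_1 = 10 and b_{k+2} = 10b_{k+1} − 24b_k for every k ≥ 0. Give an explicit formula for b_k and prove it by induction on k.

Claim: b_k = 6^k + 4^k.

Base cases: b_0 = 2 and 6^0 + 4^0 = 2; b_1 = 10 and 6^1 + 4^1 = 10.
Assume b_i = 6^i + 4^i for all 0 ≤ i ≤ j, where j ≥ 1.
Then b_{j+1} = 10b_j − 24b_{j−1} = 10·(6^j + 4^j) − 24·(6^{j−1} + 4^{j−1}) = (10·6 − 24)6^{j−1} + (10·4 − 24)4^{j−1} = 36·6^{j−1} + 16·4^{j−1} = 6^{j+1} + 4^{j+1}.
Hence b_k = 6^k + 4^k for every k ≥ 0, by strong induction.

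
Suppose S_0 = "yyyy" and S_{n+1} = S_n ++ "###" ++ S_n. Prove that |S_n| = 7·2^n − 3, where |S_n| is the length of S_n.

Base case: |S_0| = 4, and 7·2^0 − 3 = 4.
Assume |S_k| = 7·2^k − 3.
Then |S_{k+1}| = |S_k| + 3 + |S_k| = 2|S_k| + 3 = 2(7·2^k − 3) + 3 = 7·2^{k+1} − 6 + 3 = 7·2^{k+1} − 3.
Hence |S_n| = 7·2^n − 3 for every n ≥ 0, by induction.

|S_n| = 7·2^n − 3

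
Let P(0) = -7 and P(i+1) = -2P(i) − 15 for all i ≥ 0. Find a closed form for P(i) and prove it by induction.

Claim: P(i) = -2·(-2)^i − 5.

Base case: P(0) = -7, and -2·(-2)^0 − 5 = -2 − 5 = -7.
Assume P(j) = -2·(-2)^j − 5 for some j ≥ 0.
Then P(j+1) = -2P(j) − 15 = -2·(-2·(-2)^j − 5) − 15 = 4·(-2)^j + 10 − 15 = -2·(-2)^{j+1} − 5.
Hence P(i) = -2·(-2)^i − 5 for every i ≥ 0, by induction.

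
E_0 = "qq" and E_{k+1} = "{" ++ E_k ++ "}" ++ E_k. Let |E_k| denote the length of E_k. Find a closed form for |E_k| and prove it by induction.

Claim: |E_k| = 2^{k+2} − 2.

Base case: |E_0| = 2, and 2^{0+2} − 2 = 2.
Assume |E_j| = 2^{j+2} − 2.
Then |E_{j+1}| = 1 + |E_j| + 1 + |E_j| = 2|E_j| + 2 = 2(2^{j+2} − 2) + 2 = 2^{j+3} − 4 + 2 = 2^{j+3} − 2.
Hence |E_k| = 2^{k+2} − 2 for every k ≥ 0, by induction.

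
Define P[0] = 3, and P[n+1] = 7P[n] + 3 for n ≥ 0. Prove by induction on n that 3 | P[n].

Base case: P[0] = 3 = 3·1, so 3 | P[0].
Assume 3 | P[j], so P[j] = 3t for some integer t.
Then P[j+1] = 7P[j] + 3 = 7·(3t) + 3 = 3(7t + 1), so 3 | P[j+1].
So the property holds for j+1, and by induction 3 | P[n] for all n ≥ 0.

3 | P[n]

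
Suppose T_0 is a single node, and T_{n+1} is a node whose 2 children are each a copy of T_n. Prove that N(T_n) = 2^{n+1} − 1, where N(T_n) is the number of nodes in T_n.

Base case: N(T_0) = 1, and 2^{0+1} − 1 = 1.
Assume N(T_m) = 2^{m+1} − 1.
Then N(T_{m+1}) = 1 + 2N(T_m) = 1 + 2(2^{m+1} − 1) = 2^{m+2} − 2 + 1 = 2^{m+2} − 1.
So the formula holds for m+1, and by induction N(T_n) = 2^{n+1} − 1 for all n ≥ 0.

N(T_n) = 2^{n+1} − 1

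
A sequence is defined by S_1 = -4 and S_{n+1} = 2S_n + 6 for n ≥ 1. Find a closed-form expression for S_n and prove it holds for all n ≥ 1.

Claim: S_n = 2^n − 6.

Base case: S_1 = -4, and 2^1 − 6 = 2 − 6 = -4.
Assume S_m = 2^m − 6 for some m ≥ 1.
Then S_{m+1} = 2S_m + 6 = 2·(2^m − 6) + 6 = 2^{m+1} − 12 + 6 = 2^{m+1} − 6.
Hence S_n = 2^n − 6 for every n ≥ 1, by induction.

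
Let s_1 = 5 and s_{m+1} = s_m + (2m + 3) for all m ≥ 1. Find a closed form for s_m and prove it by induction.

Claim: s_m = m^2 + 2m + 2.

Base case: s_1 = 5, and 1^2 + 2·1 + 2 = 5.
Assume s_k = k^2 + 2k + 2.
Then s_{k+1} = s_k + (2k + 3) = (k^2 + 2k + 2) + (2k + 3) = k^2 + 4k + 5,
and (k+1)^2 + 2·(k+1) + 2 = k^2 + 4k + 5.
By induction, s_m = m^2 + 2m + 2 for all m ≥ 1.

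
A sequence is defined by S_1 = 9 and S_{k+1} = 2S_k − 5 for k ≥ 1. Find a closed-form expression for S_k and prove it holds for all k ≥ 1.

Claim: S_k = 2^{k+1} + 5.

Base case: S_1 = 9, and 2^{1+1} + 5 = 4 + 5 = 9.
Assume S_r = 2^{r+1} + 5 for some r ≥ 1.
Then S_{r+1} = 2S_r − 5 = 2·(2^{r+1} + 5) − 5 = 2^{r+2} + 10 − 5 = 2^{r+2} + 5.
So the formula holds for r+1, and by induction S_k = 2^{k+1} + 5 for all k ≥ 1.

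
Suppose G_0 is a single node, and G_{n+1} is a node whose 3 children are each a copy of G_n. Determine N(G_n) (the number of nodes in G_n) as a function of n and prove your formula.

Claim: N(G_n) = (3^{n+1} − 1)/2.

Base case: N(G_0) = 1, and (3^{0+1} − 1)/2 = 1.
Assume N(G_r) = (3^{r+1} − 1)/2.
Then N(G_{r+1}) = 1 + 3N(G_r) = 1 + 3·(3^{r+1} − 1)/2 = 1 + (3^{r+2} − 3)/2 = (2 + 3^{r+2} − 3)/2 = (3^{r+2} − 1)/2.
Hence N(G_n) = (3^{n+1} − 1)/2 for every n ≥ 0, by induction.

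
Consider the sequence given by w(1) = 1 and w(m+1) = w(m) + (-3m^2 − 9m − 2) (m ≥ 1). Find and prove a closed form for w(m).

Claim: w(m) = -m^3 − 3m^2 + 2m + 3.

Base case: w(1) = 1, and -1^3 − 3·1^2 + 2·1 + 3 = 1.
Assume w(r) = -r^3 − 3r^2 + 2r + 3.
Then w(r+1) = w(r) + (-3r^2 − 9r − 2) = (-r^3 − 3r^2 + 2r + 3) + (-3r^2 − 9r − 2) = -r^3 − 6r^2 − 7r + 1,
and -(r+1)^3 − 3·(r+1)^2 + 2·(r+1) + 3 = -r^3 − 6r^2 − 7r + 1.
This completes the inductive step, so w(m) = -m^3 − 3m^2 + 2m + 3 for all m ≥ 1.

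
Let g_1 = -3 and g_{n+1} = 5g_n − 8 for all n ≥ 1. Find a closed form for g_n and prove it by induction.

Claim: g_n = -5^n + 2.

Base case: g_1 = -3, and -5^1 + 2 = -5 + 2 = -3.
Assume g_r = -5^r + 2 for some r ≥ 1.
Then g_{r+1} = 5g_r − 8 = 5·(-5^r + 2) − 8 = -5^{r+1} + 10 − 8 = -5^{r+1} + 2.
So the formula holds for r+1, and by induction g_n = -5^n + 2 for all n ≥ 1.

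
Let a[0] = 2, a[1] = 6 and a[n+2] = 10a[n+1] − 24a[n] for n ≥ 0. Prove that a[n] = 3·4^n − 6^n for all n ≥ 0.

Base cases: a[0] = 2 and 3·4^0 − 6^0 = 2; a[1] = 6 and 3·4^1 − 6^1 = 6.
Assume a[j] = 3·4^j − 6^j for all 0 ≤ j ≤ r, where r ≥ 1.
Then a[r+1] = 10a[r] − 24a[r−1] = 10·(3·4^r − 6^r) − 24·(3·4^{r−1} − 6^{r−1}) = 3·(10·4 − 24)4^{r−1} − (10·6 − 24)6^{r−1} = 48·4^{r−1} − 36·6^{r−1} = 3·4^{r+1} − 6^{r+1}.
Hence a[n] = 3·4^n − 6^n for every n ≥ 0, by strong induction.

a[n] = 3·4^n − 6^n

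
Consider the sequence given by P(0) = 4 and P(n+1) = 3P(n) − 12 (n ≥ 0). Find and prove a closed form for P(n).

Claim: P(n) = -2·3^n + 6.

Base case: P(0) = 4, and -2·3^0 + 6 = -2 + 6 = 4.
Assume P(m) = -2·3^m + 6 for some m ≥ 0.
Then P(m+1) = 3P(m) − 12 = 3·(-2·3^m + 6) − 12 = -6·3^m + 18 − 12 = -2·3^{m+1} + 6.
Hence P(n) = -2·3^n + 6 for every n ≥ 0, by induction.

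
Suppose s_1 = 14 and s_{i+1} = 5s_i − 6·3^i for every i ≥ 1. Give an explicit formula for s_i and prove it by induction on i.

Claim: s_i = 5^i + 3·3^i.

Base case: s_1 = 14, and 5^1 + 3·3^1 = 5 + 9 = 14.
Assume s_r = 5^r + 3·3^r for some r ≥ 1.
Then s_{r+1} = 5s_r − 6·3^r = 5·(5^r + 3·3^r) − 6·3^r = 5^{r+1} + 15·3^r − 6·3^r = 5^{r+1} + 9·3^r = 5^{r+1} + 3·3^{r+1}.
Hence s_i = 5^i + 3·3^i for every i ≥ 1, by induction.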